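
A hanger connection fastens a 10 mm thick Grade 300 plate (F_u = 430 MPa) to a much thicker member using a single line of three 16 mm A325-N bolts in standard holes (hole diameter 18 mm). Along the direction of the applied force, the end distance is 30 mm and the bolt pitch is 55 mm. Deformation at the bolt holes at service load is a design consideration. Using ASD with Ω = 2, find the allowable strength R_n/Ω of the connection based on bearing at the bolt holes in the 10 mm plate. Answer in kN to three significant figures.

Per bolt r_n = 1.2 l_c t F_u ≤ 2.4 d t F_u; upper limit = 2.4 × 16 × 10 × 430 / 1000 = 165.1 kN.
Edge bolt: l_c = 30 − 18/2 = 21 mm → 1.2 × 21 × 10 × 430 / 1000 = 108.4 → r_n = 108.4 kN.
Interior bolts: l_c = 55 − 18 = 37 mm → 1.2 × 37 × 10 × 430 / 1000 = 190.9 → r_n = 165.1 kN.
R_n = 1 × 108.4 + 2 × 165.1 = 438.6 kN.
Allowable strength R_n/Ω = 438.6 / 2 = 219 kN.

219 kN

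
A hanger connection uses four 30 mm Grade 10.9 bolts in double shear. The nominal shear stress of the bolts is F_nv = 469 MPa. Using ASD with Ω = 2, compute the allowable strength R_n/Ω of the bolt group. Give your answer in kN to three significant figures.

A_b = π × 30² / 4 = 706.9 mm².
R_n = F_nv · A_b · n · n_s = 469 × 706.9 × 4 × 2 / 1000 = 2652 kN.
Allowable strength R_n/Ω = 2652 / 2 = 1330 kN.

1330 kN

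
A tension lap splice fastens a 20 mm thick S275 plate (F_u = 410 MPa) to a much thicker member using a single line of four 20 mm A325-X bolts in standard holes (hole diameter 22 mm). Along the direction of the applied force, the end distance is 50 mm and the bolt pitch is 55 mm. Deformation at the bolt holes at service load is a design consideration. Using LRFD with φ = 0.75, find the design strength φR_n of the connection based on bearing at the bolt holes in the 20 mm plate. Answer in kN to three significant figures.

Per bolt r_n = 1.2 l_c t F_u ≤ 2.4 d t F_u; upper limit = 2.4 × 20 × 20 × 410 / 1000 = 393.6 kN.
Edge bolt: l_c = 50 − 22/2 = 39 mm → 1.2 × 39 × 20 × 410 / 1000 = 383.8 → r_n = 383.8 kN.
Interior bolts: l_c = 55 − 22 = 33 mm → 1.2 × 33 × 20 × 410 / 1000 = 324.7 → r_n = 324.7 kN.
R_n = 1 × 383.8 + 3 × 324.7 = 1358 kN.
Design strength φR_n = 0.75 × 1358 = 1020 kN.

1020 kN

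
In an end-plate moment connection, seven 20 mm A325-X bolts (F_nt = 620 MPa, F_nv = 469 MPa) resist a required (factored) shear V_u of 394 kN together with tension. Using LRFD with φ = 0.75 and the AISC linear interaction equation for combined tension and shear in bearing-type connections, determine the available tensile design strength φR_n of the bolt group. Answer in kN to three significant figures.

A_b = π·20²/4 = 314.2 mm²; f_rv = 394 × 1000 / (7 × 314.2) = 179.2 MPa.
F'_nt = 1.3 F_nt − (F_nt / φF_nv) f_rv = 1.3·620 − (620/(0.75·469))·179.2 = 490.2 MPa, capped at F_nt → F'_nt = 490.2 MPa.
R_n = F'_nt · A_b · n = 490.2 × 314.2 × 7 / 1000 = 1078 kN.
Design strength φR_n = 0.75 × 1078 = 809 kN.

809 kN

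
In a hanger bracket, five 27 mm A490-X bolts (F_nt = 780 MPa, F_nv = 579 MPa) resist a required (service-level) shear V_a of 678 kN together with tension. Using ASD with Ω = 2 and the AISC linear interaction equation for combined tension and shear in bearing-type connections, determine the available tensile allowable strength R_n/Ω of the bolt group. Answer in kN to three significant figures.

A_b = π·27²/4 = 572.6 mm²; f_rv = 678 × 1000 / (5 × 572.6) = 236.8 MPa.
F'_nt = 1.3 F_nt − (Ω F_nt / F_nv) f_rv = 1.3·780 − (2·780/579)·236.8 = 375.9 MPa, capped at F_nt → F'_nt = 375.9 MPa.
R_n = F'_nt · A_b · n = 375.9 × 572.6 × 5 / 1000 = 1076 kN.
Allowable strength R_n/Ω = 1076 / 2 = 538 kN.

538 kN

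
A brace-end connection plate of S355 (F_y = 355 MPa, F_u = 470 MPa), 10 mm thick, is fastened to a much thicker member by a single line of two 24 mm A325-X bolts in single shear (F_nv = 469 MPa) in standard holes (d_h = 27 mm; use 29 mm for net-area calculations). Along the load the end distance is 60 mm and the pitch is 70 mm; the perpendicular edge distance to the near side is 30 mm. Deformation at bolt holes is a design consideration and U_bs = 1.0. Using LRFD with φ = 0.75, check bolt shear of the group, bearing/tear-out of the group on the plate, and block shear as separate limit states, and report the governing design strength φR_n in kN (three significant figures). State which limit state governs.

238 kN (block shear governs)

Bolt shear: A_b = π·24²/4 = 452.4 mm²; R_n = 469 × 452.4 × 2 × 1 / 1000 = 424.3 kN → 0.75 × 424.3 = 318 kN.
Bearing: edge l_c = 46.5, r_n = 262.3 kN; interior l_c = 43, r_n = 242.5 kN; R_n = 262.3 + 1·242.5 = 504.8 kN → 379 kN.
Block shear: A_gv = 1300, A_nv = 865, A_nt = 155 mm²; R_n = min(0.6F_uA_nv, 0.6F_yA_gv) + U_bs·F_u·A_nt = 316.8 kN → 238 kN.
Block shear governs: 238 kN.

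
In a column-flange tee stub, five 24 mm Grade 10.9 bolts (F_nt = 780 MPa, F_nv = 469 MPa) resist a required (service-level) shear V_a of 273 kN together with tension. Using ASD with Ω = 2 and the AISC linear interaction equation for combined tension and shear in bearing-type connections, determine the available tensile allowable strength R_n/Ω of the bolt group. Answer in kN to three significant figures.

693 kN

A_b = π·24²/4 = 452.4 mm²; f_rv = 273 × 1000 / (5 × 452.4) = 120.7 MPa.
F'_nt = 1.3 F_nt − (Ω F_nt / F_nv) f_rv = 1.3·780 − (2·780/469)·120.7 = 612.5 MPa, capped at F_nt → F'_nt = 612.5 MPa.
R_n = F'_nt · A_b · n = 612.5 × 452.4 × 5 / 1000 = 1386 kN.
Allowable strength R_n/Ω = 1386 / 2 = 693 kN.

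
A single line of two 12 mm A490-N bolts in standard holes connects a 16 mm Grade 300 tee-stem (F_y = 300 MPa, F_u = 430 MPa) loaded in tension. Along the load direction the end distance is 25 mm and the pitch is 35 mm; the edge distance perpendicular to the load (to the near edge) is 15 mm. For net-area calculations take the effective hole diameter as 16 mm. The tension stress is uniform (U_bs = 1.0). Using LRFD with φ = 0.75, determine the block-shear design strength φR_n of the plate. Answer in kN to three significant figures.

Shear plane L_v = 25 + 1·35 = 60 mm; A_gv = 60 × 16 = 960 mm².
A_nv = (60 − 1.5·16) × 16 = 576 mm².
A_nt = (15 − 0.5·16) × 16 = 112 mm².
0.6 F_u A_nv = 148.6 kN; 0.6 F_y A_gv = 172.8 kN → shear rupture governs the shear term.
R_n = 148.6 + 1.0 × 430 × 112 / 1000 = 196.8 kN.
Design strength φR_n = 0.75 × 196.8 = 148 kN.

148 kN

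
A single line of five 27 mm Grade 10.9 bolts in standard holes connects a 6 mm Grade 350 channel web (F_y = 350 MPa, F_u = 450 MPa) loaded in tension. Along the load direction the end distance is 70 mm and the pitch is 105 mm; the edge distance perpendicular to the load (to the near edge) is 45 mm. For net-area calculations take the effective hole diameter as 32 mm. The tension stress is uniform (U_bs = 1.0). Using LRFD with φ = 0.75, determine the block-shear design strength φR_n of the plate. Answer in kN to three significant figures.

Shear plane L_v = 70 + 4·105 = 490 mm; A_gv = 490 × 6 = 2940 mm².
A_nv = (490 − 4.5·32) × 6 = 2076 mm².
A_nt = (45 − 0.5·32) × 6 = 174 mm².
0.6 F_u A_nv = 560.5 kN; 0.6 F_y A_gv = 617.4 kN → shear rupture governs the shear term.
R_n = 560.5 + 1.0 × 450 × 174 / 1000 = 638.8 kN.
Design strength φR_n = 0.75 × 638.8 = 479 kN.

479 kN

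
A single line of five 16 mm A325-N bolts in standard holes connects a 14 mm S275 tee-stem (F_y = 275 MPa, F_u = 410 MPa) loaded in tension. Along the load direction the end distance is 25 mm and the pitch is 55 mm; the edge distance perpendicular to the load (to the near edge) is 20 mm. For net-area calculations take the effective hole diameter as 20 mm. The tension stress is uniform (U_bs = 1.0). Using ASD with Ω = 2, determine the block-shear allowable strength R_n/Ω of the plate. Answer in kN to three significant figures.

Shear plane L_v = 25 + 4·55 = 245 mm; A_gv = 245 × 14 = 3430 mm².
A_nv = (245 − 4.5·20) × 14 = 2170 mm².
A_nt = (20 − 0.5·20) × 14 = 140 mm².
0.6 F_u A_nv = 533.8 kN; 0.6 F_y A_gv = 566 kN → shear rupture governs the shear term.
R_n = 533.8 + 1.0 × 410 × 140 / 1000 = 591.2 kN.
Allowable strength R_n/Ω = 591.2 / 2 = 296 kN.

296 kN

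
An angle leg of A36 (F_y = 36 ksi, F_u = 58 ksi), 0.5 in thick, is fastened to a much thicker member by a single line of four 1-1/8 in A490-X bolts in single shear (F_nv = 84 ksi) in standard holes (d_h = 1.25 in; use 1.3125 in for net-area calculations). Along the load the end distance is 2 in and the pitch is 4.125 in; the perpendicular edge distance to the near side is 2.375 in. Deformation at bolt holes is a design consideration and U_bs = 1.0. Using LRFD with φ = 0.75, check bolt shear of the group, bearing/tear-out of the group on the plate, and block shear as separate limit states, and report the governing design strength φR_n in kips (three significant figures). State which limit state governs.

154 kips (block shear governs)

Bolt shear: A_b = π·1.125²/4 = 0.994 in²; R_n = 84 × 0.994 × 4 × 1 = 334 kips → 0.75 × 334 = 250 kips.
Bearing: edge l_c = 1.375, r_n = 47.85 kips; interior l_c = 2.875, r_n = 78.3 kips; R_n = 47.85 + 3·78.3 = 282.8 kips → 212 kips.
Block shear: A_gv = 7.188, A_nv = 4.891, A_nt = 0.8594 in²; R_n = min(0.6F_uA_nv, 0.6F_yA_gv) + U_bs·F_u·A_nt = 205.1 kips → 154 kips.
Block shear governs: 154 kips.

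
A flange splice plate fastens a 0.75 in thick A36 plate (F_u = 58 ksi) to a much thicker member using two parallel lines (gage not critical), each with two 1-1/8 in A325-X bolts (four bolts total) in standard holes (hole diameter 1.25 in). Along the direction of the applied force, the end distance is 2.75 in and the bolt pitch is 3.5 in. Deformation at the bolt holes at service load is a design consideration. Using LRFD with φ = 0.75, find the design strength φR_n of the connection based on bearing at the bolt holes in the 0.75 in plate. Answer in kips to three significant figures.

Per bolt r_n = 1.2 l_c t F_u ≤ 2.4 d t F_u; upper limit = 2.4 × 1.125 × 0.75 × 58 = 117.4 kips.
Edge bolt: l_c = 2.75 − 1.25/2 = 2.125 in → 1.2 × 2.125 × 0.75 × 58 = 110.9 → r_n = 110.9 kips.
Interior bolts: l_c = 3.5 − 1.25 = 2.25 in → 1.2 × 2.25 × 0.75 × 58 = 117.4 → r_n = 117.4 kips.
R_n = 2 × 110.9 + 2 × 117.4 = 456.8 kips.
Design strength φR_n = 0.75 × 456.8 = 343 kips.

343 kips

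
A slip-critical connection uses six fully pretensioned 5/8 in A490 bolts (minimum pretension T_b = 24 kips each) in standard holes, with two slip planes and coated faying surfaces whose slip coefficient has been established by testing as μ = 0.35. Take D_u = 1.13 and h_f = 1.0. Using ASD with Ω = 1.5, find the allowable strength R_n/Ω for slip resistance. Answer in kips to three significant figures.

R_n = μ · D_u · h_f · T_b · n_s · n_b = 0.35 × 1.13 × 1.0 × 24 × 2 × 6 = 113.9 kips.
Allowable strength R_n/Ω = 113.9 / 1.5 = 75.9 kips.

75.9 kips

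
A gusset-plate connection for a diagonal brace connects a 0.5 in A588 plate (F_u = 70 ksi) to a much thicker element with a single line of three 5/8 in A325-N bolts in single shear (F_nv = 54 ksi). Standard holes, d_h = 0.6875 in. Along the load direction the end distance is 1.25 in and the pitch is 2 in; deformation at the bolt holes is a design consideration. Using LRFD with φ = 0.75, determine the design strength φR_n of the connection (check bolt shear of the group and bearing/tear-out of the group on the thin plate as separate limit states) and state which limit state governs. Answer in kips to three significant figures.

Bolt shear: A_b = π·0.625²/4 = 0.3068 in²; R_n = 54 × 0.3068 × 3 × 1 = 49.7 kips → 0.75 × 49.7 = 37.3 kips.
Bearing (1.2 l_c t F_u ≤ 2.4 d t F_u): upper limit = 2.4·0.625·0.5·70 = 52.5 kips.
  Edge l_c = 1.25 − 0.6875/2 = 0.9062 → r_n = 38.06 kips; interior l_c = 2 − 0.6875 = 1.312 → r_n = 52.5 kips.
  R_n,bearing = 1·38.06 + 2·52.5 = 143.1 kips → 0.75 × 143.1 = 107 kips.
Bolt shear governs: 37.3 kips.

37.3 kips (bolt shear governs)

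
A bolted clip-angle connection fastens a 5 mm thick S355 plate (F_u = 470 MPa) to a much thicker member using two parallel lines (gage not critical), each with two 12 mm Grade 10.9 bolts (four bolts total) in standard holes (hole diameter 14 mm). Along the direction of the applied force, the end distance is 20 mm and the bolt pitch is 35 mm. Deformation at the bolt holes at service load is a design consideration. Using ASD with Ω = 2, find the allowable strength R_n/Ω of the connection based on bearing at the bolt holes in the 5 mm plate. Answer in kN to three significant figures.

Per bolt r_n = 1.2 l_c t F_u ≤ 2.4 d t F_u; upper limit = 2.4 × 12 × 5 × 470 / 1000 = 67.68 kN.
Edge bolt: l_c = 20 − 14/2 = 13 mm → 1.2 × 13 × 5 × 470 / 1000 = 36.66 → r_n = 36.66 kN.
Interior bolts: l_c = 35 − 14 = 21 mm → 1.2 × 21 × 5 × 470 / 1000 = 59.22 → r_n = 59.22 kN.
R_n = 2 × 36.66 + 2 × 59.22 = 191.8 kN.
Allowable strength R_n/Ω = 191.8 / 2 = 95.9 kN.

95.9 kN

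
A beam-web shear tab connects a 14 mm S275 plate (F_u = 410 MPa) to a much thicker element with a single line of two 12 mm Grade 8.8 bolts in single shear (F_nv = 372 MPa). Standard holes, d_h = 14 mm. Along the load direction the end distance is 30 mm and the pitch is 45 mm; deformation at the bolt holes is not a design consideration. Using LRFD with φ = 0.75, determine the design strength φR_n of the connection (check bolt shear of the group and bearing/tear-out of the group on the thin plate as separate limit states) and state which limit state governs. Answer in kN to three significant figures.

63.1 kN (bolt shear governs)

Bolt shear: A_b = π·12²/4 = 113.1 mm²; R_n = 372 × 113.1 × 2 × 1 / 1000 = 84.14 kN → 0.75 × 84.14 = 63.1 kN.
Bearing (1.5 l_c t F_u ≤ 3.0 d t F_u): upper limit = 3.0·12·14·410 / 1000 = 206.6 kN.
  Edge l_c = 30 − 14/2 = 23 → r_n = 198 kN; interior l_c = 45 − 14 = 31 → r_n = 206.6 kN.
  R_n,bearing = 1·198 + 1·206.6 = 404.7 kN → 0.75 × 404.7 = 304 kN.
Bolt shear governs: 63.1 kN.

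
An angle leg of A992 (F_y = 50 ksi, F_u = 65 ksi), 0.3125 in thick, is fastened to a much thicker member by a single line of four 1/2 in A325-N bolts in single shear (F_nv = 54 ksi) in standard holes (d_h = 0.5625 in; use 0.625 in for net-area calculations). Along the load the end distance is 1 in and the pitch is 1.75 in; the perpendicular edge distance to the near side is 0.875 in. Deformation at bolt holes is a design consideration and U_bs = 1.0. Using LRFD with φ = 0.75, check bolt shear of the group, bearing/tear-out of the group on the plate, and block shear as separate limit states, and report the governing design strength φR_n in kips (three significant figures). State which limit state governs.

Bolt shear: A_b = π·0.5²/4 = 0.1963 in²; R_n = 54 × 0.1963 × 4 × 1 = 42.41 kips → 0.75 × 42.41 = 31.8 kips.
Bearing: edge l_c = 0.7188, r_n = 17.52 kips; interior l_c = 1.188, r_n = 24.38 kips; R_n = 17.52 + 3·24.38 = 90.64 kips → 68 kips.
Block shear: A_gv = 1.953, A_nv = 1.27, A_nt = 0.1758 in²; R_n = min(0.6F_uA_nv, 0.6F_yA_gv) + U_bs·F_u·A_nt = 60.94 kips → 45.7 kips.
Bolt shear governs: 31.8 kips.

31.8 kips (bolt shear governs)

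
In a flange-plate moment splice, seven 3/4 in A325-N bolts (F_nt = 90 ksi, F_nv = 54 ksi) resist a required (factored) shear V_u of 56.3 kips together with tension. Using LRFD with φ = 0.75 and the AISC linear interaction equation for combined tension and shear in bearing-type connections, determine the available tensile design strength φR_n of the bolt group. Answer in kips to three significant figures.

A_b = π·0.75²/4 = 0.4418 in²; f_rv = 56.3 / (7 × 0.4418) = 18.21 ksi.
F'_nt = 1.3 F_nt − (F_nt / φF_nv) f_rv = 1.3·90 − (90/(0.75·54))·18.21 = 76.54 ksi, capped at F_nt → F'_nt = 76.54 ksi.
R_n = F'_nt · A_b · n = 76.54 × 0.4418 × 7 = 236.7 kips.
Design strength φR_n = 0.75 × 236.7 = 178 kips.

178 kips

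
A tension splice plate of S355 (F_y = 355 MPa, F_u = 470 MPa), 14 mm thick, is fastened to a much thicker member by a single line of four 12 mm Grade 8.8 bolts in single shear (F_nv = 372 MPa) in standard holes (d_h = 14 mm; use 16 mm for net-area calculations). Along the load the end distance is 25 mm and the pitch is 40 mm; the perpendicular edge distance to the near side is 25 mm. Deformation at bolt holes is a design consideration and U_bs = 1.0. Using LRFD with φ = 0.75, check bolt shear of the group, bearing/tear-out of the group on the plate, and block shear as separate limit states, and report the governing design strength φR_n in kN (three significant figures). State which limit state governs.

Bolt shear: A_b = π·12²/4 = 113.1 mm²; R_n = 372 × 113.1 × 4 × 1 / 1000 = 168.3 kN → 0.75 × 168.3 = 126 kN.
Bearing: edge l_c = 18, r_n = 142.1 kN; interior l_c = 26, r_n = 189.5 kN; R_n = 142.1 + 3·189.5 = 710.6 kN → 533 kN.
Block shear: A_gv = 2030, A_nv = 1246, A_nt = 238 mm²; R_n = min(0.6F_uA_nv, 0.6F_yA_gv) + U_bs·F_u·A_nt = 463.2 kN → 347 kN.
Bolt shear governs: 126 kN.

126 kN (bolt shear governs)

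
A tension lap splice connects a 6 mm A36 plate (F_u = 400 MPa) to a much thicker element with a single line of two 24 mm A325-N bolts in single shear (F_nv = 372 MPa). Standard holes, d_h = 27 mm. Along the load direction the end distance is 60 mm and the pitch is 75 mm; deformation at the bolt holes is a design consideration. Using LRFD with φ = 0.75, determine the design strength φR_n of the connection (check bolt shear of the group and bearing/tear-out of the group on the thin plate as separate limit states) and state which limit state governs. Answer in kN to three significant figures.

204 kN (bearing governs)

Bolt shear: A_b = π·24²/4 = 452.4 mm²; R_n = 372 × 452.4 × 2 × 1 / 1000 = 336.6 kN → 0.75 × 336.6 = 252 kN.
Bearing (1.2 l_c t F_u ≤ 2.4 d t F_u): upper limit = 2.4·24·6·400 / 1000 = 138.2 kN.
  Edge l_c = 60 − 27/2 = 46.5 → r_n = 133.9 kN; interior l_c = 75 − 27 = 48 → r_n = 138.2 kN.
  R_n,bearing = 1·133.9 + 1·138.2 = 272.2 kN → 0.75 × 272.2 = 204 kN.
Bearing governs: 204 kN.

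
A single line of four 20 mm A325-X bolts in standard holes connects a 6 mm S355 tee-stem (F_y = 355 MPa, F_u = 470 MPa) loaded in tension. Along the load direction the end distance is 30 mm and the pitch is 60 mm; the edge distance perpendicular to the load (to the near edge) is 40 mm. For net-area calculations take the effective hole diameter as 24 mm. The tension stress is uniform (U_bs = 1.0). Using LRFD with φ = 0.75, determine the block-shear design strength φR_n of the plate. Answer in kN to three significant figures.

219 kN

Shear plane L_v = 30 + 3·60 = 210 mm; A_gv = 210 × 6 = 1260 mm².
A_nv = (210 − 3.5·24) × 6 = 756 mm².
A_nt = (40 − 0.5·24) × 6 = 168 mm².
0.6 F_u A_nv = 213.2 kN; 0.6 F_y A_gv = 268.4 kN → shear rupture governs the shear term.
R_n = 213.2 + 1.0 × 470 × 168 / 1000 = 292.2 kN.
Design strength φR_n = 0.75 × 292.2 = 219 kN.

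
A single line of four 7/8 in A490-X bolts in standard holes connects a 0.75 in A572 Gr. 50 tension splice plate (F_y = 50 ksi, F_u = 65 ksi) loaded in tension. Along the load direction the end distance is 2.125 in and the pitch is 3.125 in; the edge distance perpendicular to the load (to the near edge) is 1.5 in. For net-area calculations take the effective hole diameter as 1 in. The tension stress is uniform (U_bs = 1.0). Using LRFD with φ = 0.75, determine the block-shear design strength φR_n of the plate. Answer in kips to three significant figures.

Shear plane L_v = 2.125 + 3·3.125 = 11.5 in; A_gv = 11.5 × 0.75 = 8.625 in².
A_nv = (11.5 − 3.5·1) × 0.75 = 6 in².
A_nt = (1.5 − 0.5·1) × 0.75 = 0.75 in².
0.6 F_u A_nv = 234 kips; 0.6 F_y A_gv = 258.8 kips → shear rupture governs the shear term.
R_n = 234 + 1.0 × 65 × 0.75 = 282.8 kips.
Design strength φR_n = 0.75 × 282.8 = 212 kips.

212 kips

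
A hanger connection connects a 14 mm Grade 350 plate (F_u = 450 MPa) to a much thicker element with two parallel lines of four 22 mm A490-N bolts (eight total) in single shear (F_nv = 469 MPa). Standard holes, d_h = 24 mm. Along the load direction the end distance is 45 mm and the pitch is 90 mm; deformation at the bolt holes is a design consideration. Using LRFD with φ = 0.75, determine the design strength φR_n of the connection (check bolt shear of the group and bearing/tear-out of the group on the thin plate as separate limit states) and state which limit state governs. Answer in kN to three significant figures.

1070 kN (bolt shear governs)

Bolt shear: A_b = π·22²/4 = 380.1 mm²; R_n = 469 × 380.1 × 8 × 1 / 1000 = 1426 kN → 0.75 × 1426 = 1070 kN.
Bearing (1.2 l_c t F_u ≤ 2.4 d t F_u): upper limit = 2.4·22·14·450 / 1000 = 332.6 kN.
  Edge l_c = 45 − 24/2 = 33 → r_n = 249.5 kN; interior l_c = 90 − 24 = 66 → r_n = 332.6 kN.
  R_n,bearing = 2·249.5 + 6·332.6 = 2495 kN → 0.75 × 2495 = 1870 kN.
Bolt shear governs: 1070 kN.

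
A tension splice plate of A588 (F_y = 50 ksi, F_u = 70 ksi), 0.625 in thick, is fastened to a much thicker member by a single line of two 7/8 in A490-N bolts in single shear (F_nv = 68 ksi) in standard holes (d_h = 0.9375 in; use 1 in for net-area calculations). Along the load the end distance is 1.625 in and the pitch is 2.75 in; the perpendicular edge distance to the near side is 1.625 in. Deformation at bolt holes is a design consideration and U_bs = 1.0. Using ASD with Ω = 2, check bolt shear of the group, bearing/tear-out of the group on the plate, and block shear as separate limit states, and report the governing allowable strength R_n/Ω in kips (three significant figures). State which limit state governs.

40.9 kips (bolt shear governs)

Bolt shear: A_b = π·0.875²/4 = 0.6013 in²; R_n = 68 × 0.6013 × 2 × 1 = 81.78 kips → 81.78 / 2 = 40.9 kips.
Bearing: edge l_c = 1.156, r_n = 60.7 kips; interior l_c = 1.812, r_n = 91.88 kips; R_n = 60.7 + 1·91.88 = 152.6 kips → 76.3 kips.
Block shear: A_gv = 2.734, A_nv = 1.797, A_nt = 0.7031 in²; R_n = min(0.6F_uA_nv, 0.6F_yA_gv) + U_bs·F_u·A_nt = 124.7 kips → 62.3 kips.
Bolt shear governs: 40.9 kips.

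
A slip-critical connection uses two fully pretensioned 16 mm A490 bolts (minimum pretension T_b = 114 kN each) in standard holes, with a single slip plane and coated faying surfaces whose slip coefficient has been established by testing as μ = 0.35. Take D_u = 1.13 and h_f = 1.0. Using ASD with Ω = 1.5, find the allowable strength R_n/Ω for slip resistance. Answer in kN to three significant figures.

R_n = μ · D_u · h_f · T_b · n_s · n_b = 0.35 × 1.13 × 1.0 × 114 × 1 × 2 = 90.17 kN.
Allowable strength R_n/Ω = 90.17 / 1.5 = 60.1 kN.

60.1 kN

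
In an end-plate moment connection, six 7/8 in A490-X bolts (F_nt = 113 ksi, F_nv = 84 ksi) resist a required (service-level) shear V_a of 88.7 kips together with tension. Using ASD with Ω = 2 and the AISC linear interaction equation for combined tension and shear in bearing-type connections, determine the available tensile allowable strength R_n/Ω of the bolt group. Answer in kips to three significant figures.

146 kips

A_b = π·0.875²/4 = 0.6013 in²; f_rv = 88.7 / (6 × 0.6013) = 24.58 ksi.
F'_nt = 1.3 F_nt − (Ω F_nt / F_nv) f_rv = 1.3·113 − (2·113/84)·24.58 = 80.76 ksi, capped at F_nt → F'_nt = 80.76 ksi.
R_n = F'_nt · A_b · n = 80.76 × 0.6013 × 6 = 291.4 kips.
Allowable strength R_n/Ω = 291.4 / 2 = 146 kips.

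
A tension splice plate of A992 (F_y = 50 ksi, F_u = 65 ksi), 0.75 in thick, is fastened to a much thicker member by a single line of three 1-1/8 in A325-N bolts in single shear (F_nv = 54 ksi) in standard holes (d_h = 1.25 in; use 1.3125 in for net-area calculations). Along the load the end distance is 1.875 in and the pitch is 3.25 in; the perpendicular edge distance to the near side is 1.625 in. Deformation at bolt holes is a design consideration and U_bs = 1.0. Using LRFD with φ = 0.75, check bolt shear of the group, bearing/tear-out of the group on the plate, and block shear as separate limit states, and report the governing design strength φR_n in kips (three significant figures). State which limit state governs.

Bolt shear: A_b = π·1.125²/4 = 0.994 in²; R_n = 54 × 0.994 × 3 × 1 = 161 kips → 0.75 × 161 = 121 kips.
Bearing: edge l_c = 1.25, r_n = 73.12 kips; interior l_c = 2, r_n = 117 kips; R_n = 73.12 + 2·117 = 307.1 kips → 230 kips.
Block shear: A_gv = 6.281, A_nv = 3.82, A_nt = 0.7266 in²; R_n = min(0.6F_uA_nv, 0.6F_yA_gv) + U_bs·F_u·A_nt = 196.2 kips → 147 kips.
Bolt shear governs: 121 kips.

121 kips (bolt shear governs)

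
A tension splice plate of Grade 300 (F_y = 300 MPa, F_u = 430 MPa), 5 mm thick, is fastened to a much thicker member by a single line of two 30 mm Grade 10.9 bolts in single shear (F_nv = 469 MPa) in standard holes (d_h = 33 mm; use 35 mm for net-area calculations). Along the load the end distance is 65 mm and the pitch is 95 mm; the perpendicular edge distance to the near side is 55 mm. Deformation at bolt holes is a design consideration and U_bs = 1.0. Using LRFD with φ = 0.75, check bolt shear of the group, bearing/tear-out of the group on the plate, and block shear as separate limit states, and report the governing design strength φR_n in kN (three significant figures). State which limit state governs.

164 kN (block shear governs)

Bolt shear: A_b = π·30²/4 = 706.9 mm²; R_n = 469 × 706.9 × 2 × 1 / 1000 = 663 kN → 0.75 × 663 = 497 kN.
Bearing: edge l_c = 48.5, r_n = 125.1 kN; interior l_c = 62, r_n = 154.8 kN; R_n = 125.1 + 1·154.8 = 279.9 kN → 210 kN.
Block shear: A_gv = 800, A_nv = 537.5, A_nt = 187.5 mm²; R_n = min(0.6F_uA_nv, 0.6F_yA_gv) + U_bs·F_u·A_nt = 219.3 kN → 164 kN.
Block shear governs: 164 kN.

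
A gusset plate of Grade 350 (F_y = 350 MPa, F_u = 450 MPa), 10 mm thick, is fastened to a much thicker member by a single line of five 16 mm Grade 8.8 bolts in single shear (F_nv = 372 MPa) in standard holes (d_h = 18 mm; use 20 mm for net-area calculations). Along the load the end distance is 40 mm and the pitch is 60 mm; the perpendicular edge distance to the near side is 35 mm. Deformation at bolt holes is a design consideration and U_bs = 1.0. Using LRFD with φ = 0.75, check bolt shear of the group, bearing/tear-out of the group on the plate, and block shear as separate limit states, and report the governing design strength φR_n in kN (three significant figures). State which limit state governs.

280 kN (bolt shear governs)

Bolt shear: A_b = π·16²/4 = 201.1 mm²; R_n = 372 × 201.1 × 5 × 1 / 1000 = 374 kN → 0.75 × 374 = 280 kN.
Bearing: edge l_c = 31, r_n = 167.4 kN; interior l_c = 42, r_n = 172.8 kN; R_n = 167.4 + 4·172.8 = 858.6 kN → 644 kN.
Block shear: A_gv = 2800, A_nv = 1900, A_nt = 250 mm²; R_n = min(0.6F_uA_nv, 0.6F_yA_gv) + U_bs·F_u·A_nt = 625.5 kN → 469 kN.
Bolt shear governs: 280 kN.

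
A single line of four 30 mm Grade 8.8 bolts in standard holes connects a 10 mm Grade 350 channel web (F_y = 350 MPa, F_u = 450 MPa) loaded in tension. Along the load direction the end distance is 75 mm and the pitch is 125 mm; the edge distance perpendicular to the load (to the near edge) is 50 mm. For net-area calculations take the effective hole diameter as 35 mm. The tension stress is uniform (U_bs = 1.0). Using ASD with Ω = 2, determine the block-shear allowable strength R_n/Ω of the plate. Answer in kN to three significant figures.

515 kN

Shear plane L_v = 75 + 3·125 = 450 mm; A_gv = 450 × 10 = 4500 mm².
A_nv = (450 − 3.5·35) × 10 = 3275 mm².
A_nt = (50 − 0.5·35) × 10 = 325 mm².
0.6 F_u A_nv = 884.2 kN; 0.6 F_y A_gv = 945 kN → shear rupture governs the shear term.
R_n = 884.2 + 1.0 × 450 × 325 / 1000 = 1030 kN.
Allowable strength R_n/Ω = 1030 / 2 = 515 kN.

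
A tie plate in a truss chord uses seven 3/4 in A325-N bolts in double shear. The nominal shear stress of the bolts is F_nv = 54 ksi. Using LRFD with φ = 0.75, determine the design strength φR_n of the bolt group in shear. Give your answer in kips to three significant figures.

A_b = π × 0.75² / 4 = 0.4418 in².
R_n = F_nv · A_b · n · n_s = 54 × 0.4418 × 7 × 2 = 334 kips.
Design strength φR_n = 0.75 × 334 = 250 kips.

250 kips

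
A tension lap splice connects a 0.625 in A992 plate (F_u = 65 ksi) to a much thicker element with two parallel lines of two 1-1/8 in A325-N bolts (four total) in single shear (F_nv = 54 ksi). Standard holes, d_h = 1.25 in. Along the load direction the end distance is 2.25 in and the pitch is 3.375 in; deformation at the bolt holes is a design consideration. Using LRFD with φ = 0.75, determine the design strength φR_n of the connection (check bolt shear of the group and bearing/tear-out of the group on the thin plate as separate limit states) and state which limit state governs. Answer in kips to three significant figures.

161 kips (bolt shear governs)

Bolt shear: A_b = π·1.125²/4 = 0.994 in²; R_n = 54 × 0.994 × 4 × 1 = 214.7 kips → 0.75 × 214.7 = 161 kips.
Bearing (1.2 l_c t F_u ≤ 2.4 d t F_u): upper limit = 2.4·1.125·0.625·65 = 109.7 kips.
  Edge l_c = 2.25 − 1.25/2 = 1.625 → r_n = 79.22 kips; interior l_c = 3.375 − 1.25 = 2.125 → r_n = 103.6 kips.
  R_n,bearing = 2·79.22 + 2·103.6 = 365.6 kips → 0.75 × 365.6 = 274 kips.
Bolt shear governs: 161 kips.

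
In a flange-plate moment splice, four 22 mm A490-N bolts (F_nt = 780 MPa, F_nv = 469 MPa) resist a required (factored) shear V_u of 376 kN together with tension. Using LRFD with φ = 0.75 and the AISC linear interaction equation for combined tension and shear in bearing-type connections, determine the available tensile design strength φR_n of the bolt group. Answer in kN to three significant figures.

A_b = π·22²/4 = 380.1 mm²; f_rv = 376 × 1000 / (4 × 380.1) = 247.3 MPa.
F'_nt = 1.3 F_nt − (F_nt / φF_nv) f_rv = 1.3·780 − (780/(0.75·469))·247.3 = 465.7 MPa, capped at F_nt → F'_nt = 465.7 MPa.
R_n = F'_nt · A_b · n = 465.7 × 380.1 × 4 / 1000 = 708 kN.
Design strength φR_n = 0.75 × 708 = 531 kN.

531 kN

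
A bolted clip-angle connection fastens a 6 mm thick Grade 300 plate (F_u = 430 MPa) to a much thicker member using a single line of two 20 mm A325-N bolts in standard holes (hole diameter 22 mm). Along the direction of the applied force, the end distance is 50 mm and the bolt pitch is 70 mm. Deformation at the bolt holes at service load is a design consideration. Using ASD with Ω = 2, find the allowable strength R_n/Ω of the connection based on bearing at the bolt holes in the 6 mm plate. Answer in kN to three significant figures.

122 kN

Per bolt r_n = 1.2 l_c t F_u ≤ 2.4 d t F_u; upper limit = 2.4 × 20 × 6 × 430 / 1000 = 123.8 kN.
Edge bolt: l_c = 50 − 22/2 = 39 mm → 1.2 × 39 × 6 × 430 / 1000 = 120.7 → r_n = 120.7 kN.
Interior bolts: l_c = 70 − 22 = 48 mm → 1.2 × 48 × 6 × 430 / 1000 = 148.6 → r_n = 123.8 kN.
R_n = 1 × 120.7 + 1 × 123.8 = 244.6 kN.
Allowable strength R_n/Ω = 244.6 / 2 = 122 kN.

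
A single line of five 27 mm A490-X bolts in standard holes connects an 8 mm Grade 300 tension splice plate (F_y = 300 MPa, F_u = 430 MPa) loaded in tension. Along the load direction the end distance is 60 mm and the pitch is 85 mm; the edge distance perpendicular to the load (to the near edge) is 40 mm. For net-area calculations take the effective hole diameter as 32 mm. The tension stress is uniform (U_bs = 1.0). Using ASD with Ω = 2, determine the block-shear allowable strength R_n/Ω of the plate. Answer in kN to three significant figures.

Shear plane L_v = 60 + 4·85 = 400 mm; A_gv = 400 × 8 = 3200 mm².
A_nv = (400 − 4.5·32) × 8 = 2048 mm².
A_nt = (40 − 0.5·32) × 8 = 192 mm².
0.6 F_u A_nv = 528.4 kN; 0.6 F_y A_gv = 576 kN → shear rupture governs the shear term.
R_n = 528.4 + 1.0 × 430 × 192 / 1000 = 610.9 kN.
Allowable strength R_n/Ω = 610.9 / 2 = 305 kN.

305 kN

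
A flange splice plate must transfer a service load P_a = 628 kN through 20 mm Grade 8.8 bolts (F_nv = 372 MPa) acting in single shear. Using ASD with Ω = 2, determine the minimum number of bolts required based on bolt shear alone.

11 bolts

A_b = π·20²/4 = 314.2 mm².
Per-bolt allowable strength R_n/Ω = 372 × 314.2 × 1 / 1000 / 2 = 58.43 kN.
n ≥ 628 / 58.43 = 10.75 → use 11 bolts.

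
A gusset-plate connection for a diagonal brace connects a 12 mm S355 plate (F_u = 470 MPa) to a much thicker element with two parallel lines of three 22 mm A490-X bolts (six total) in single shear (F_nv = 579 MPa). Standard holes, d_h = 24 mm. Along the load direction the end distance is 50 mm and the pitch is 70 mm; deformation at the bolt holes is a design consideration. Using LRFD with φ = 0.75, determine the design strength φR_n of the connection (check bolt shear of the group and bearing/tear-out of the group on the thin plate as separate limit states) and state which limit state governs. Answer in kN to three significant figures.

Bolt shear: A_b = π·22²/4 = 380.1 mm²; R_n = 579 × 380.1 × 6 × 1 / 1000 = 1321 kN → 0.75 × 1321 = 990 kN.
Bearing (1.2 l_c t F_u ≤ 2.4 d t F_u): upper limit = 2.4·22·12·470 / 1000 = 297.8 kN.
  Edge l_c = 50 − 24/2 = 38 → r_n = 257.2 kN; interior l_c = 70 − 24 = 46 → r_n = 297.8 kN.
  R_n,bearing = 2·257.2 + 4·297.8 = 1706 kN → 0.75 × 1706 = 1280 kN.
Bolt shear governs: 990 kN.

990 kN (bolt shear governs)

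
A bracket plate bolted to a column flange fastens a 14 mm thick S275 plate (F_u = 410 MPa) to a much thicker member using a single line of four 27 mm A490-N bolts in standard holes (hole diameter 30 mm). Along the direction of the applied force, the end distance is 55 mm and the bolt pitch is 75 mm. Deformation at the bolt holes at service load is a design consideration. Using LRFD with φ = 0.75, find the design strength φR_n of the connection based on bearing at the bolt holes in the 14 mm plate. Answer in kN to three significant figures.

Per bolt r_n = 1.2 l_c t F_u ≤ 2.4 d t F_u; upper limit = 2.4 × 27 × 14 × 410 / 1000 = 372 kN.
Edge bolt: l_c = 55 − 30/2 = 40 mm → 1.2 × 40 × 14 × 410 / 1000 = 275.5 → r_n = 275.5 kN.
Interior bolts: l_c = 75 − 30 = 45 mm → 1.2 × 45 × 14 × 410 / 1000 = 310 → r_n = 310 kN.
R_n = 1 × 275.5 + 3 × 310 = 1205 kN.
Design strength φR_n = 0.75 × 1205 = 904 kN.

904 kN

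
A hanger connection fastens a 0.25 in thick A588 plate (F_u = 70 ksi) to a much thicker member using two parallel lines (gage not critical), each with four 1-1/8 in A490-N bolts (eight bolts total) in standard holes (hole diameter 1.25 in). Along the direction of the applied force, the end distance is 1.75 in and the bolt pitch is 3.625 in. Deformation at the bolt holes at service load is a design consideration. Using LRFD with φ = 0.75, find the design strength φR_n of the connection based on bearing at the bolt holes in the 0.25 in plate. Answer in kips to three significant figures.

248 kips

Per bolt r_n = 1.2 l_c t F_u ≤ 2.4 d t F_u; upper limit = 2.4 × 1.125 × 0.25 × 70 = 47.25 kips.
Edge bolt: l_c = 1.75 − 1.25/2 = 1.125 in → 1.2 × 1.125 × 0.25 × 70 = 23.62 → r_n = 23.62 kips.
Interior bolts: l_c = 3.625 − 1.25 = 2.375 in → 1.2 × 2.375 × 0.25 × 70 = 49.88 → r_n = 47.25 kips.
R_n = 2 × 23.62 + 6 × 47.25 = 330.7 kips.
Design strength φR_n = 0.75 × 330.7 = 248 kips.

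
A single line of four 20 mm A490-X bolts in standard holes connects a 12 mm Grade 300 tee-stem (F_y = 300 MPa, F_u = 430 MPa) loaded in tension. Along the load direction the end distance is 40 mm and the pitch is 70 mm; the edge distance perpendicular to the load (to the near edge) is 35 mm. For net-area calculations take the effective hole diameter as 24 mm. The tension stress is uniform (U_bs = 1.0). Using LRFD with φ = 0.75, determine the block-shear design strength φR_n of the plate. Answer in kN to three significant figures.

474 kN

Shear plane L_v = 40 + 3·70 = 250 mm; A_gv = 250 × 12 = 3000 mm².
A_nv = (250 − 3.5·24) × 12 = 1992 mm².
A_nt = (35 − 0.5·24) × 12 = 276 mm².
0.6 F_u A_nv = 513.9 kN; 0.6 F_y A_gv = 540 kN → shear rupture governs the shear term.
R_n = 513.9 + 1.0 × 430 × 276 / 1000 = 632.6 kN.
Design strength φR_n = 0.75 × 632.6 = 474 kN.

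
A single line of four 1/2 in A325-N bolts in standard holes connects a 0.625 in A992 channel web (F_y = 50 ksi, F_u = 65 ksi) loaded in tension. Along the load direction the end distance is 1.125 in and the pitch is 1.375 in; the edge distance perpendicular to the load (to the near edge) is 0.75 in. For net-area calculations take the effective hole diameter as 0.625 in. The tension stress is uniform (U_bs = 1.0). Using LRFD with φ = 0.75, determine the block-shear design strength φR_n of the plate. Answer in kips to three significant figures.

Shear plane L_v = 1.125 + 3·1.375 = 5.25 in; A_gv = 5.25 × 0.625 = 3.281 in².
A_nv = (5.25 − 3.5·0.625) × 0.625 = 1.914 in².
A_nt = (0.75 − 0.5·0.625) × 0.625 = 0.2734 in².
0.6 F_u A_nv = 74.65 kips; 0.6 F_y A_gv = 98.44 kips → shear rupture governs the shear term.
R_n = 74.65 + 1.0 × 65 × 0.2734 = 92.42 kips.
Design strength φR_n = 0.75 × 92.42 = 69.3 kips.

69.3 kips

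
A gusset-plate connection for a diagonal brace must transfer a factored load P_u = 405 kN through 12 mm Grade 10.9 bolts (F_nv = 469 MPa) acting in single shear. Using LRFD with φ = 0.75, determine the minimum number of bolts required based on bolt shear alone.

11 bolts

A_b = π·12²/4 = 113.1 mm².
Per-bolt design strength φR_n = 0.75 × 469 × 113.1 × 1 / 1000 = 39.78 kN.
n ≥ 405 / 39.78 = 10.18 → use 11 bolts.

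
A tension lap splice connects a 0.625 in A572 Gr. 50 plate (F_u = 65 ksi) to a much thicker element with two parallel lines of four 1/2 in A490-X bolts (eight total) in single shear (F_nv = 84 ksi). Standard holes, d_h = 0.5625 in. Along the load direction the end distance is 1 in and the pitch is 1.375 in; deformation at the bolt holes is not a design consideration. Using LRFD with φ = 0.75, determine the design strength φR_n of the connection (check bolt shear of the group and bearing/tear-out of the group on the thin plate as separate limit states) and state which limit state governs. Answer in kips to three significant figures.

99 kips (bolt shear governs)

Bolt shear: A_b = π·0.5²/4 = 0.1963 in²; R_n = 84 × 0.1963 × 8 × 1 = 131.9 kips → 0.75 × 131.9 = 99 kips.
Bearing (1.5 l_c t F_u ≤ 3.0 d t F_u): upper limit = 3.0·0.5·0.625·65 = 60.94 kips.
  Edge l_c = 1 − 0.5625/2 = 0.7188 → r_n = 43.8 kips; interior l_c = 1.375 − 0.5625 = 0.8125 → r_n = 49.51 kips.
  R_n,bearing = 2·43.8 + 6·49.51 = 384.7 kips → 0.75 × 384.7 = 289 kips.
Bolt shear governs: 99 kips.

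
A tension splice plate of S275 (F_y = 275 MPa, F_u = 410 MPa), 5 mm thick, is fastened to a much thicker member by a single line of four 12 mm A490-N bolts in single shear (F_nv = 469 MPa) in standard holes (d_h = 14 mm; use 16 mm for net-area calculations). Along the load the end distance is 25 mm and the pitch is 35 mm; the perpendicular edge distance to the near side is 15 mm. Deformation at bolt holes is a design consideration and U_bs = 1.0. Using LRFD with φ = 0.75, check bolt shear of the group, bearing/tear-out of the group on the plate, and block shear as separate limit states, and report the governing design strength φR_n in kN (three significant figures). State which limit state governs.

Bolt shear: A_b = π·12²/4 = 113.1 mm²; R_n = 469 × 113.1 × 4 × 1 / 1000 = 212.2 kN → 0.75 × 212.2 = 159 kN.
Bearing: edge l_c = 18, r_n = 44.28 kN; interior l_c = 21, r_n = 51.66 kN; R_n = 44.28 + 3·51.66 = 199.3 kN → 149 kN.
Block shear: A_gv = 650, A_nv = 370, A_nt = 35 mm²; R_n = min(0.6F_uA_nv, 0.6F_yA_gv) + U_bs·F_u·A_nt = 105.4 kN → 79 kN.
Block shear governs: 79 kN.

79 kN (block shear governs)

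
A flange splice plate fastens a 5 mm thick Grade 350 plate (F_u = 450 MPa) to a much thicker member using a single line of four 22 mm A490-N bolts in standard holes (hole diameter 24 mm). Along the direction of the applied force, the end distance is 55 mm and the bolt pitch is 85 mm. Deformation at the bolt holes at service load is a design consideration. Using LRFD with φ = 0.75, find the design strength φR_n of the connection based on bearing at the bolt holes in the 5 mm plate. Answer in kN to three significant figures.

Per bolt r_n = 1.2 l_c t F_u ≤ 2.4 d t F_u; upper limit = 2.4 × 22 × 5 × 450 / 1000 = 118.8 kN.
Edge bolt: l_c = 55 − 24/2 = 43 mm → 1.2 × 43 × 5 × 450 / 1000 = 116.1 → r_n = 116.1 kN.
Interior bolts: l_c = 85 − 24 = 61 mm → 1.2 × 61 × 5 × 450 / 1000 = 164.7 → r_n = 118.8 kN.
R_n = 1 × 116.1 + 3 × 118.8 = 472.5 kN.
Design strength φR_n = 0.75 × 472.5 = 354 kN.

354 kN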